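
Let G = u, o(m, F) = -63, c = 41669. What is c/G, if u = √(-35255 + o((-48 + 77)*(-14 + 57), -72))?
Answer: -41669*I*√35318/35318 ≈ -221.73*I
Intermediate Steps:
u = I*√35318 (u = √(-35255 - 63) = √(-35318) = I*√35318 ≈ 187.93*I)
G = I*√35318 ≈ 187.93*I
c/G = 41669/((I*√35318)) = 41669*(-I*√35318/35318) = -41669*I*√35318/35318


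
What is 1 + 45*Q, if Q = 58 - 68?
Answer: -449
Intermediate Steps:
Q = -10
1 + 45*Q = 1 + 45*(-10) = 1 - 450 = -449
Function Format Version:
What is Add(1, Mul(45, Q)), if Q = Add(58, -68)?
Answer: -449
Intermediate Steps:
Q = -10
Add(1, Mul(45, Q)) = Add(1, Mul(45, -10)) = Add(1, -450) = -449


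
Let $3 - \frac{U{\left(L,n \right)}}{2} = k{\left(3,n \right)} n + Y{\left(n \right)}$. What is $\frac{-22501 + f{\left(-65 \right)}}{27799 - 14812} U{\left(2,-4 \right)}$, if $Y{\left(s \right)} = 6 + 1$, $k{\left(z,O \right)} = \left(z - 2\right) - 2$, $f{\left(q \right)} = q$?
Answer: $\frac{120352}{4329} \approx 27.801$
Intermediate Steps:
$k{\left(z,O \right)} = -4 + z$ ($k{\left(z,O \right)} = \left(-2 + z\right) - 2 = -4 + z$)
$Y{\left(s \right)} = 7$
$U{\left(L,n \right)} = -8 + 2 n$ ($U{\left(L,n \right)} = 6 - 2 \left(\left(-4 + 3\right) n + 7\right) = 6 - 2 \left(- n + 7\right) = 6 - 2 \left(7 - n\right) = 6 + \left(-14 + 2 n\right) = -8 + 2 n$)
$\frac{-22501 + f{\left(-65 \right)}}{27799 - 14812} U{\left(2,-4 \right)} = \frac{-22501 - 65}{27799 - 14812} \left(-8 + 2 \left(-4\right)\right) = - \frac{22566}{12987} \left(-8 - 8\right) = \left(-22566\right) \frac{1}{12987} \left(-16\right) = \left(- \frac{7522}{4329}\right) \left(-16\right) = \frac{120352}{4329}$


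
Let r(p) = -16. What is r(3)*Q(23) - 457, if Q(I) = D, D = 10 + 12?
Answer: -809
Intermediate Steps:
D = 22
Q(I) = 22
r(3)*Q(23) - 457 = -16*22 - 457 = -352 - 457 = -809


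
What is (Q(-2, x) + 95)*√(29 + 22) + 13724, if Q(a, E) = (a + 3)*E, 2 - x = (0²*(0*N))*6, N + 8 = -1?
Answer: 13724 + 97*√51 ≈ 14417.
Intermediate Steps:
N = -9 (N = -8 - 1 = -9)
x = 2 (x = 2 - 0²*(0*(-9))*6 = 2 - 0*0*6 = 2 - 0*6 = 2 - 1*0 = 2 + 0 = 2)
Q(a, E) = E*(3 + a) (Q(a, E) = (3 + a)*E = E*(3 + a))
(Q(-2, x) + 95)*√(29 + 22) + 13724 = (2*(3 - 2) + 95)*√(29 + 22) + 13724 = (2*1 + 95)*√51 + 13724 = (2 + 95)*√51 + 13724 = 97*√51 + 13724 = 13724 + 97*√51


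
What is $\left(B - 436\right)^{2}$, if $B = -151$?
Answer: $344569$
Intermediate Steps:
$\left(B - 436\right)^{2} = \left(-151 - 436\right)^{2} = \left(-587\right)^{2} = 344569$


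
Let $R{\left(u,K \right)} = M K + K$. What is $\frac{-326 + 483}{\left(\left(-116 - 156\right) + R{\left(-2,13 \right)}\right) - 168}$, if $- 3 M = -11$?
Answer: $- \frac{471}{1138} \approx -0.41388$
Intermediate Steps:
$M = \frac{11}{3}$ ($M = \left(- \frac{1}{3}\right) \left(-11\right) = \frac{11}{3} \approx 3.6667$)
$R{\left(u,K \right)} = \frac{14 K}{3}$ ($R{\left(u,K \right)} = \frac{11 K}{3} + K = \frac{14 K}{3}$)
$\frac{-326 + 483}{\left(\left(-116 - 156\right) + R{\left(-2,13 \right)}\right) - 168} = \frac{-326 + 483}{\left(\left(-116 - 156\right) + \frac{14}{3} \cdot 13\right) - 168} = \frac{157}{\left(-272 + \frac{182}{3}\right) - 168} = \frac{157}{- \frac{634}{3} - 168} = \frac{157}{- \frac{1138}{3}} = 157 \left(- \frac{3}{1138}\right) = - \frac{471}{1138}$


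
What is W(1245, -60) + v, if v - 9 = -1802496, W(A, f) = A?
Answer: -1801242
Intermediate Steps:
v = -1802487 (v = 9 - 1802496 = -1802487)
W(1245, -60) + v = 1245 - 1802487 = -1801242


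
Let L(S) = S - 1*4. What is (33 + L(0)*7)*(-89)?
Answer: -445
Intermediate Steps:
L(S) = -4 + S (L(S) = S - 4 = -4 + S)
(33 + L(0)*7)*(-89) = (33 + (-4 + 0)*7)*(-89) = (33 - 4*7)*(-89) = (33 - 28)*(-89) = 5*(-89) = -445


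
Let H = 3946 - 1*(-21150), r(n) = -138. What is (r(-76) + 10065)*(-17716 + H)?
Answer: 73261260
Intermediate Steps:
H = 25096 (H = 3946 + 21150 = 25096)
(r(-76) + 10065)*(-17716 + H) = (-138 + 10065)*(-17716 + 25096) = 9927*7380 = 73261260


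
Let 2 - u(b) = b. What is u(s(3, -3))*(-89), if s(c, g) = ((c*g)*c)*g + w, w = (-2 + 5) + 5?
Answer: 7743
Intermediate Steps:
w = 8 (w = 3 + 5 = 8)
s(c, g) = 8 + c²*g² (s(c, g) = ((c*g)*c)*g + 8 = (g*c²)*g + 8 = c²*g² + 8 = 8 + c²*g²)
u(b) = 2 - b
u(s(3, -3))*(-89) = (2 - (8 + 3²*(-3)²))*(-89) = (2 - (8 + 9*9))*(-89) = (2 - (8 + 81))*(-89) = (2 - 1*89)*(-89) = (2 - 89)*(-89) = -87*(-89) = 7743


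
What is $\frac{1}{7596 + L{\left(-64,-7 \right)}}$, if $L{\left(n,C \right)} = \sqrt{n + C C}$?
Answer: $\frac{2532}{19233077} - \frac{i \sqrt{15}}{57699231} \approx 0.00013165 - 6.7124 \cdot 10^{-8} i$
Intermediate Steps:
$L{\left(n,C \right)} = \sqrt{n + C^{2}}$
$\frac{1}{7596 + L{\left(-64,-7 \right)}} = \frac{1}{7596 + \sqrt{-64 + \left(-7\right)^{2}}} = \frac{1}{7596 + \sqrt{-64 + 49}} = \frac{1}{7596 + \sqrt{-15}} = \frac{1}{7596 + i \sqrt{15}}$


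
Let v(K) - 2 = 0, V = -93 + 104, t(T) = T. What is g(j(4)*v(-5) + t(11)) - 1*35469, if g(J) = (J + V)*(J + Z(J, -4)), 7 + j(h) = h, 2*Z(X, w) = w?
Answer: -35421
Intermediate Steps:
Z(X, w) = w/2
j(h) = -7 + h
V = 11
v(K) = 2 (v(K) = 2 + 0 = 2)
g(J) = (-2 + J)*(11 + J) (g(J) = (J + 11)*(J + (½)*(-4)) = (11 + J)*(J - 2) = (11 + J)*(-2 + J) = (-2 + J)*(11 + J))
g(j(4)*v(-5) + t(11)) - 1*35469 = (-22 + ((-7 + 4)*2 + 11)² + 9*((-7 + 4)*2 + 11)) - 1*35469 = (-22 + (-3*2 + 11)² + 9*(-3*2 + 11)) - 35469 = (-22 + (-6 + 11)² + 9*(-6 + 11)) - 35469 = (-22 + 5² + 9*5) - 35469 = (-22 + 25 + 45) - 35469 = 48 - 35469 = -35421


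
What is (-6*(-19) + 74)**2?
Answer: 35344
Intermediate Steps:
(-6*(-19) + 74)**2 = (114 + 74)**2 = 188**2 = 35344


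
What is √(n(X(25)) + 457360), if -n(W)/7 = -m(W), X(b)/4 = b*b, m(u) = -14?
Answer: √457262 ≈ 676.21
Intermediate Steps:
X(b) = 4*b² (X(b) = 4*(b*b) = 4*b²)
n(W) = -98 (n(W) = -(-7)*(-14) = -7*14 = -98)
√(n(X(25)) + 457360) = √(-98 + 457360) = √457262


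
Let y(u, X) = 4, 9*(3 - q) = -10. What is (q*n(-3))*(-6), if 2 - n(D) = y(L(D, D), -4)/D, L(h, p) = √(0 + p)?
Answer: -740/9 ≈ -82.222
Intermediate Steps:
q = 37/9 (q = 3 - ⅑*(-10) = 3 + 10/9 = 37/9 ≈ 4.1111)
L(h, p) = √p
n(D) = 2 - 4/D
(q*n(-3))*(-6) = (37*(2 - 4/(-3))/9)*(-6) = (37*(2 - 4*(-⅓))/9)*(-6) = (37*(2 + 4/3)/9)*(-6) = ((37/9)*(10/3))*(-6) = (370/27)*(-6) = -740/9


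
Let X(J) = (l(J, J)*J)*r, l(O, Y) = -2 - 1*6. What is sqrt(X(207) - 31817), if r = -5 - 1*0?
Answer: I*sqrt(23537) ≈ 153.42*I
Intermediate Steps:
l(O, Y) = -8 (l(O, Y) = -2 - 6 = -8)
r = -5 (r = -5 + 0 = -5)
X(J) = 40*J (X(J) = -8*J*(-5) = 40*J)
sqrt(X(207) - 31817) = sqrt(40*207 - 31817) = sqrt(8280 - 31817) = sqrt(-23537) = I*sqrt(23537)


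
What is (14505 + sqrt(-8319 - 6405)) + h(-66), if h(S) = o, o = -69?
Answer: 14436 + 6*I*sqrt(409) ≈ 14436.0 + 121.34*I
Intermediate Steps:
h(S) = -69
(14505 + sqrt(-8319 - 6405)) + h(-66) = (14505 + sqrt(-8319 - 6405)) - 69 = (14505 + sqrt(-14724)) - 69 = (14505 + 6*I*sqrt(409)) - 69 = 14436 + 6*I*sqrt(409)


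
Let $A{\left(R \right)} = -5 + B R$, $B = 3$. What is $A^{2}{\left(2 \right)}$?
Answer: $1$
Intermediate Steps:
$A{\left(R \right)} = -5 + 3 R$
$A^{2}{\left(2 \right)} = \left(-5 + 3 \cdot 2\right)^{2} = \left(-5 + 6\right)^{2} = 1^{2} = 1$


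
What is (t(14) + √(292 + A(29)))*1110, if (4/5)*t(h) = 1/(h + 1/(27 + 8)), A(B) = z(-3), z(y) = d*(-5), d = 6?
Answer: 97125/982 + 1110*√262 ≈ 18066.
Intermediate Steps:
z(y) = -30 (z(y) = 6*(-5) = -30)
A(B) = -30
t(h) = 5/(4*(1/35 + h)) (t(h) = 5/(4*(h + 1/(27 + 8))) = 5/(4*(h + 1/35)) = 5/(4*(1/35 + h)))
(t(14) + √(292 + A(29)))*1110 = (175/(4*(1 + 35*14)) + √(292 - 30))*1110 = (175/(4*(1 + 490)) + √262)*1110 = ((175/4)/491 + √262)*1110 = ((175/4)*(1/491) + √262)*1110 = (175/1964 + √262)*1110 = 97125/982 + 1110*√262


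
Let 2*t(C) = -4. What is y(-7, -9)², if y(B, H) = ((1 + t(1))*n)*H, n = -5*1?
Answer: 2025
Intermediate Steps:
t(C) = -2 (t(C) = (½)*(-4) = -2)
n = -5
y(B, H) = 5*H (y(B, H) = ((1 - 2)*(-5))*H = (-1*(-5))*H = 5*H)
y(-7, -9)² = (5*(-9))² = (-45)² = 2025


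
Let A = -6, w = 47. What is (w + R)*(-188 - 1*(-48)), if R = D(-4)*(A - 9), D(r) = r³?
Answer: -140980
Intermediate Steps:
R = 960 (R = (-4)³*(-6 - 9) = -64*(-15) = 960)
(w + R)*(-188 - 1*(-48)) = (47 + 960)*(-188 - 1*(-48)) = 1007*(-188 + 48) = 1007*(-140) = -140980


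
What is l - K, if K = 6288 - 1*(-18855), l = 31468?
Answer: 6325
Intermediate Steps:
K = 25143 (K = 6288 + 18855 = 25143)
l - K = 31468 - 1*25143 = 31468 - 25143 = 6325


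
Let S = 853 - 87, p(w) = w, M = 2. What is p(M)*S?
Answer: 1532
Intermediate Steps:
S = 766
p(M)*S = 2*766 = 1532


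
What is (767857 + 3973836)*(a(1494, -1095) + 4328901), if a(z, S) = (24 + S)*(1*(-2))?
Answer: 20536476275799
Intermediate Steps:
a(z, S) = -48 - 2*S (a(z, S) = (24 + S)*(-2) = -48 - 2*S)
(767857 + 3973836)*(a(1494, -1095) + 4328901) = (767857 + 3973836)*((-48 - 2*(-1095)) + 4328901) = 4741693*((-48 + 2190) + 4328901) = 4741693*(2142 + 4328901) = 4741693*4331043 = 20536476275799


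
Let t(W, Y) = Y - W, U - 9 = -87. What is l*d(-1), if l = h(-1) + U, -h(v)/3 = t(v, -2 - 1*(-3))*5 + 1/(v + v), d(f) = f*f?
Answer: -213/2 ≈ -106.50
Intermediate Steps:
U = -78 (U = 9 - 87 = -78)
d(f) = f²
h(v) = -15 + 15*v - 3/(2*v) (h(v) = -3*(((-2 - 1*(-3)) - v)*5 + 1/(v + v)) = -3*(((-2 + 3) - v)*5 + 1/(2*v)) = -3*((1 - v)*5 + 1/(2*v)) = -3*((5 - 5*v) + 1/(2*v)) = -3*(5 + 1/(2*v) - 5*v) = -15 + 15*v - 3/(2*v))
l = -213/2 (l = (-15 + 15*(-1) - 3/2/(-1)) - 78 = (-15 - 15 - 3/2*(-1)) - 78 = (-15 - 15 + 3/2) - 78 = -57/2 - 78 = -213/2 ≈ -106.50)
l*d(-1) = -213/2*(-1)² = -213/2*1 = -213/2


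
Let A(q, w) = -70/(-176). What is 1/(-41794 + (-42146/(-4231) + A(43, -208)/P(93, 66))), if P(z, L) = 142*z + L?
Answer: -705933888/29496768918109 ≈ -2.3933e-5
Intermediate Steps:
A(q, w) = 35/88 (A(q, w) = -70*(-1/176) = 35/88)
P(z, L) = L + 142*z
1/(-41794 + (-42146/(-4231) + A(43, -208)/P(93, 66))) = 1/(-41794 + (-42146/(-4231) + 35/(88*(66 + 142*93)))) = 1/(-41794 + (-42146*(-1/4231) + 35/(88*(66 + 13206)))) = 1/(-41794 + (42146/4231 + (35/88)/13272)) = 1/(-41794 + (42146/4231 + (35/88)*(1/13272))) = 1/(-41794 + (42146/4231 + 5/166848)) = 1/(-41794 + 7031996963/705933888) = 1/(-29496768918109/705933888) = -705933888/29496768918109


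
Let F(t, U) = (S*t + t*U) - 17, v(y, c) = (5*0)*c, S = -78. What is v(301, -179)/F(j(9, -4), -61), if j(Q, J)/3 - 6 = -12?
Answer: 0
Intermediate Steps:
v(y, c) = 0 (v(y, c) = 0*c = 0)
j(Q, J) = -18 (j(Q, J) = 18 + 3*(-12) = 18 - 36 = -18)
F(t, U) = -17 - 78*t + U*t (F(t, U) = (-78*t + t*U) - 17 = (-78*t + U*t) - 17 = -17 - 78*t + U*t)
v(301, -179)/F(j(9, -4), -61) = 0/(-17 - 78*(-18) - 61*(-18)) = 0/(-17 + 1404 + 1098) = 0/2485 = 0*(1/2485) = 0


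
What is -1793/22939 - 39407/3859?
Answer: -910876360/88521601 ≈ -10.290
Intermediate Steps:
-1793/22939 - 39407/3859 = -910876360/88521601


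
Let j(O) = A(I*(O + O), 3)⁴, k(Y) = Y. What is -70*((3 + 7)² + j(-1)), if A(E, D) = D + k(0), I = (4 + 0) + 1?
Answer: -12670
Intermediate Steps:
I = 5 (I = 4 + 1 = 5)
A(E, D) = D (A(E, D) = D + 0 = D)
j(O) = 81 (j(O) = 3⁴ = 81)
-70*((3 + 7)² + j(-1)) = -70*((3 + 7)² + 81) = -70*(10² + 81) = -70*(100 + 81) = -70*181 = -12670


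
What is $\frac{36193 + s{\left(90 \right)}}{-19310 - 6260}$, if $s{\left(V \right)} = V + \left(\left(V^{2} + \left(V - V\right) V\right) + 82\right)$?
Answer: $- \frac{8893}{5114} \approx -1.739$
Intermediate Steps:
$s{\left(V \right)} = 82 + V + V^{2}$ ($s{\left(V \right)} = V + \left(\left(V^{2} + 0 V\right) + 82\right) = V + \left(\left(V^{2} + 0\right) + 82\right) = V + \left(V^{2} + 82\right) = V + \left(82 + V^{2}\right) = 82 + V + V^{2}$)
$\frac{36193 + s{\left(90 \right)}}{-19310 - 6260} = \frac{36193 + \left(82 + 90 + 90^{2}\right)}{-19310 - 6260} = \frac{36193 + \left(82 + 90 + 8100\right)}{-25570} = \left(36193 + 8272\right) \left(- \frac{1}{25570}\right) = 44465 \left(- \frac{1}{25570}\right) = - \frac{8893}{5114}$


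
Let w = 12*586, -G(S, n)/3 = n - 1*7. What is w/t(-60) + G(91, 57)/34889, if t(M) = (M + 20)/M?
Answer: 368009022/34889 ≈ 10548.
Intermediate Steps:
G(S, n) = 21 - 3*n (G(S, n) = -3*(n - 1*7) = -3*(n - 7) = -3*(-7 + n) = 21 - 3*n)
w = 7032
t(M) = (20 + M)/M
w/t(-60) + G(91, 57)/34889 = 7032/(((20 - 60)/(-60))) + (21 - 3*57)/34889 = 7032/((-1/60*(-40))) + (21 - 171)*(1/34889) = 7032/(⅔) - 150*1/34889 = 7032*(3/2) - 150/34889 = 10548 - 150/34889 = 368009022/34889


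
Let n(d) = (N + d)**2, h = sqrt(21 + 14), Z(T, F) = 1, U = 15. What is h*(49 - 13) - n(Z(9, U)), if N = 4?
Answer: -25 + 36*sqrt(35) ≈ 187.98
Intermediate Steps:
h = sqrt(35) ≈ 5.9161
n(d) = (4 + d)**2
h*(49 - 13) - n(Z(9, U)) = sqrt(35)*(49 - 13) - (4 + 1)**2 = sqrt(35)*36 - 1*5**2 = 36*sqrt(35) - 1*25 = 36*sqrt(35) - 25 = -25 + 36*sqrt(35)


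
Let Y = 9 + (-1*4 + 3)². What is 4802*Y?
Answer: 48020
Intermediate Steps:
Y = 10 (Y = 9 + (-4 + 3)² = 9 + (-1)² = 9 + 1 = 10)
4802*Y = 4802*10 = 48020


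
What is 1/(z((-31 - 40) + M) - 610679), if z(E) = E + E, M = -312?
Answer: -1/611445 ≈ -1.6355e-6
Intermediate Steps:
z(E) = 2*E
1/(z((-31 - 40) + M) - 610679) = 1/(2*((-31 - 40) - 312) - 610679) = 1/(2*(-71 - 312) - 610679) = 1/(2*(-383) - 610679) = 1/(-766 - 610679) = 1/(-611445) = -1/611445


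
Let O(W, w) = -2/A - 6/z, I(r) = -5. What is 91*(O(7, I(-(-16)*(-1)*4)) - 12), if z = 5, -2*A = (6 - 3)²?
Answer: -52234/45 ≈ -1160.8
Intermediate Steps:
A = -9/2 (A = -(6 - 3)²/2 = -½*3² = -½*9 = -9/2 ≈ -4.5000)
O(W, w) = -34/45 (O(W, w) = -2/(-9/2) - 6/5 = -2*(-2/9) - 6*⅕ = 4/9 - 6/5 = -34/45)
91*(O(7, I(-(-16)*(-1)*4)) - 12) = 91*(-34/45 - 12) = 91*(-574/45) = -52234/45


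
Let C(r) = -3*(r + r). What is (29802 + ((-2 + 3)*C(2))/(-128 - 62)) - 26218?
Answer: 340486/95 ≈ 3584.1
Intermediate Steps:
C(r) = -6*r
(29802 + ((-2 + 3)*C(2))/(-128 - 62)) - 26218 = (29802 + ((-2 + 3)*(-6*2))/(-128 - 62)) - 26218 = (29802 + (1*(-12))/(-190)) - 26218 = (29802 - 1/190*(-12)) - 26218 = (29802 + 6/95) - 26218 = 2831196/95 - 26218 = 340486/95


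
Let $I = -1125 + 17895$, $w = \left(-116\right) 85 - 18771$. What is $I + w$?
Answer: $-11861$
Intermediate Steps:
$w = -28631$ ($w = -9860 - 18771 = -28631$)
$I = 16770$
$I + w = 16770 - 28631 = -11861$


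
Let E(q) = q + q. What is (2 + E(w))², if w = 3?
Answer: 64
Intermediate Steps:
E(q) = 2*q
(2 + E(w))² = (2 + 2*3)² = (2 + 6)² = 8² = 64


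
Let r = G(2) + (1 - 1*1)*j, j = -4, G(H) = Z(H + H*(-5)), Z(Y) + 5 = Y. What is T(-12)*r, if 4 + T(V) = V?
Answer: 208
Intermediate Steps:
T(V) = -4 + V
Z(Y) = -5 + Y
G(H) = -5 - 4*H (G(H) = -5 + (H + H*(-5)) = -5 + (H - 5*H) = -5 - 4*H)
r = -13 (r = (-5 - 4*2) + (1 - 1*1)*(-4) = (-5 - 8) + (1 - 1)*(-4) = -13 + 0*(-4) = -13 + 0 = -13)
T(-12)*r = (-4 - 12)*(-13) = -16*(-13) = 208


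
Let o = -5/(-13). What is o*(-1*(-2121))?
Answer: 10605/13 ≈ 815.77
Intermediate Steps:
o = 5/13 (o = -5*(-1/13) = 5/13 ≈ 0.38462)
o*(-1*(-2121)) = 5*(-1*(-2121))/13 = (5/13)*2121 = 10605/13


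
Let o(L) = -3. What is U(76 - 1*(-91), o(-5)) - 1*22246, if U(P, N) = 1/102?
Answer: -2269091/102 ≈ -22246.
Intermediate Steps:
U(P, N) = 1/102
U(76 - 1*(-91), o(-5)) - 1*22246 = 1/102 - 1*22246 = 1/102 - 22246 = -2269091/102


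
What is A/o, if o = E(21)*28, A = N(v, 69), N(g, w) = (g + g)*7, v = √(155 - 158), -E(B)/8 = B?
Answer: -I*√3/336 ≈ -0.0051549*I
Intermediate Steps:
E(B) = -8*B
v = I*√3 (v = √(-3) = I*√3 ≈ 1.732*I)
N(g, w) = 14*g (N(g, w) = (2*g)*7 = 14*g)
A = 14*I*√3 (A = 14*(I*√3) = 14*I*√3 ≈ 24.249*I)
o = -4704 (o = -8*21*28 = -168*28 = -4704)
A/o = (14*I*√3)/(-4704) = (14*I*√3)*(-1/4704) = -I*√3/336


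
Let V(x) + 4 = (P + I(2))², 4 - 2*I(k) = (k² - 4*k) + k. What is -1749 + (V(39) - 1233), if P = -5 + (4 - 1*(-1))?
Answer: -2977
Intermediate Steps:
I(k) = 2 - k²/2 + 3*k/2 (I(k) = 2 - ((k² - 4*k) + k)/2 = 2 - (k² - 3*k)/2 = 2 + (-k²/2 + 3*k/2) = 2 - k²/2 + 3*k/2)
P = 0 (P = -5 + (4 + 1) = -5 + 5 = 0)
V(x) = 5 (V(x) = -4 + (0 + (2 - ½*2² + (3/2)*2))² = -4 + (0 + (2 - ½*4 + 3))² = -4 + (0 + (2 - 2 + 3))² = -4 + (0 + 3)² = -4 + 3² = -4 + 9 = 5)
-1749 + (V(39) - 1233) = -1749 + (5 - 1233) = -1749 - 1228 = -2977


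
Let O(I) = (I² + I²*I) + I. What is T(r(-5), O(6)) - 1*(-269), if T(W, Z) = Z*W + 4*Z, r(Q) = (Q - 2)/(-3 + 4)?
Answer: -505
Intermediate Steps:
r(Q) = -2 + Q (r(Q) = (-2 + Q)/1 = (-2 + Q)*1 = -2 + Q)
O(I) = I + I² + I³ (O(I) = (I² + I³) + I = I + I² + I³)
T(W, Z) = 4*Z + W*Z (T(W, Z) = W*Z + 4*Z = 4*Z + W*Z)
T(r(-5), O(6)) - 1*(-269) = (6*(1 + 6 + 6²))*(4 + (-2 - 5)) - 1*(-269) = (6*(1 + 6 + 36))*(4 - 7) + 269 = (6*43)*(-3) + 269 = 258*(-3) + 269 = -774 + 269 = -505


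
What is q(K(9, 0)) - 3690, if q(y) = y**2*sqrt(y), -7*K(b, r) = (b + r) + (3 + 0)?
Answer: -3690 + 288*I*sqrt(21)/343 ≈ -3690.0 + 3.8478*I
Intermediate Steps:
K(b, r) = -3/7 - b/7 - r/7 (K(b, r) = -((b + r) + (3 + 0))/7 = -((b + r) + 3)/7 = -(3 + b + r)/7 = -3/7 - b/7 - r/7)
q(y) = y**(5/2)
q(K(9, 0)) - 3690 = (-3/7 - 1/7*9 - 1/7*0)**(5/2) - 3690 = (-3/7 - 9/7 + 0)**(5/2) - 3690 = (-12/7)**(5/2) - 3690 = 288*I*sqrt(21)/343 - 3690 = -3690 + 288*I*sqrt(21)/343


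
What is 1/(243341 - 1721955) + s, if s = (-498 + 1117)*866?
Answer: 792616949155/1478614 ≈ 5.3605e+5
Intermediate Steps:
s = 536054 (s = 619*866 = 536054)
1/(243341 - 1721955) + s = 1/(243341 - 1721955) + 536054 = 1/(-1478614) + 536054 = -1/1478614 + 536054 = 792616949155/1478614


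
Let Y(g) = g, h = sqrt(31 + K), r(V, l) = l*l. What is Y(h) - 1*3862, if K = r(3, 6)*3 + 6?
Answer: -3862 + sqrt(145) ≈ -3850.0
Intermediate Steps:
r(V, l) = l**2
K = 114 (K = 6**2*3 + 6 = 36*3 + 6 = 108 + 6 = 114)
h = sqrt(145) (h = sqrt(31 + 114) = sqrt(145) ≈ 12.042)
Y(h) - 1*3862 = sqrt(145) - 1*3862 = sqrt(145) - 3862 = -3862 + sqrt(145)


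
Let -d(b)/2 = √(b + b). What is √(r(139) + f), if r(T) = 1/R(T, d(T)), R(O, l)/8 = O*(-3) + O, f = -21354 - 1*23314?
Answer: I*√13808486987/556 ≈ 211.35*I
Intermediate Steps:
d(b) = -2*√2*√b (d(b) = -2*√(b + b) = -2*√2*√b)
f = -44668 (f = -21354 - 23314 = -44668)
R(O, l) = -16*O (R(O, l) = 8*(O*(-3) + O) = 8*(-3*O + O) = 8*(-2*O) = -16*O)
r(T) = -1/(16*T) (r(T) = 1/(-16*T) = -1/(16*T))
√(r(139) + f) = √(-1/16/139 - 44668) = √(-1/16*1/139 - 44668) = √(-1/2224 - 44668) = √(-99341633/2224) = I*√13808486987/556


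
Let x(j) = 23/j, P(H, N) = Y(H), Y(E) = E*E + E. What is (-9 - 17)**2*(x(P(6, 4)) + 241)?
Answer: 3429010/21 ≈ 1.6329e+5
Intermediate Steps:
Y(E) = E + E**2 (Y(E) = E**2 + E = E + E**2)
P(H, N) = H*(1 + H)
(-9 - 17)**2*(x(P(6, 4)) + 241) = (-9 - 17)**2*(23/((6*(1 + 6))) + 241) = (-26)**2*(23/((6*7)) + 241) = 676*(23/42 + 241) = 676*(10145/42) = 3429010/21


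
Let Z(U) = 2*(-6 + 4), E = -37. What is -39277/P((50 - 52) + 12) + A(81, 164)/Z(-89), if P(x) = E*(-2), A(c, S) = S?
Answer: -42311/74 ≈ -571.77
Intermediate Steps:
Z(U) = -4 (Z(U) = 2*(-2) = -4)
P(x) = 74 (P(x) = -37*(-2) = 74)
-39277/P((50 - 52) + 12) + A(81, 164)/Z(-89) = -39277/74 + 164/(-4) = -39277*1/74 + 164*(-1/4) = -39277/74 - 41 = -42311/74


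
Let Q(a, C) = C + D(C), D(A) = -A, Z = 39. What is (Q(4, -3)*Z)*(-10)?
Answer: 0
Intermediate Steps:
Q(a, C) = 0 (Q(a, C) = C - C = 0)
(Q(4, -3)*Z)*(-10) = (0*39)*(-10) = 0*(-10) = 0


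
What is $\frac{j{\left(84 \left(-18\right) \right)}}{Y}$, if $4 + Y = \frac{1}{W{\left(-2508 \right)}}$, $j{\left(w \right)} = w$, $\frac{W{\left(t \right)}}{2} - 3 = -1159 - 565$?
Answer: $\frac{743472}{1967} \approx 377.97$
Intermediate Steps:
$W{\left(t \right)} = -3442$ ($W{\left(t \right)} = 6 + 2 \left(-1159 - 565\right) = 6 + 2 \left(-1724\right) = 6 - 3448 = -3442$)
$Y = - \frac{13769}{3442}$ ($Y = -4 + \frac{1}{-3442} = -4 - \frac{1}{3442} = - \frac{13769}{3442} \approx -4.0003$)
$\frac{j{\left(84 \left(-18\right) \right)}}{Y} = \frac{84 \left(-18\right)}{- \frac{13769}{3442}} = \left(-1512\right) \left(- \frac{3442}{13769}\right) = \frac{743472}{1967}$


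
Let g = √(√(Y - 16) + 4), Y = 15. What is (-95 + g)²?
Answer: (95 - √(4 + I))² ≈ 8646.1 - 46.14*I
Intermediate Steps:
g = √(4 + I) (g = √(√(15 - 16) + 4) = √(√(-1) + 4) = √(I + 4) = √(4 + I) ≈ 2.0153 + 0.2481*I)
(-95 + g)² = (-95 + √(4 + I))²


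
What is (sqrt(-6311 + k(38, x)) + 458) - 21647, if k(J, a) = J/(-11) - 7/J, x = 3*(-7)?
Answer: -21189 + I*sqrt(1103318942)/418 ≈ -21189.0 + 79.465*I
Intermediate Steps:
x = -21
k(J, a) = -7/J - J/11 (k(J, a) = J*(-1/11) - 7/J = -J/11 - 7/J = -7/J - J/11)
(sqrt(-6311 + k(38, x)) + 458) - 21647 = (sqrt(-6311 + (-7/38 - 1/11*38)) + 458) - 21647 = (sqrt(-6311 + (-7*1/38 - 38/11)) + 458) - 21647 = (sqrt(-6311 + (-7/38 - 38/11)) + 458) - 21647 = (sqrt(-6311 - 1521/418) + 458) - 21647 = (sqrt(-2639519/418) + 458) - 21647 = (I*sqrt(1103318942)/418 + 458) - 21647 = (458 + I*sqrt(1103318942)/418) - 21647 = -21189 + I*sqrt(1103318942)/418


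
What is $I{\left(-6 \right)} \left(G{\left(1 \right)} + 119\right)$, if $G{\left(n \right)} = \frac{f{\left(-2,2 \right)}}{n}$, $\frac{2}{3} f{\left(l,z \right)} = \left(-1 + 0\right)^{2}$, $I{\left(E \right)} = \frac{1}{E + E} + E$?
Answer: $- \frac{17593}{24} \approx -733.04$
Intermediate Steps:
$I{\left(E \right)} = E + \frac{1}{2 E}$ ($I{\left(E \right)} = \frac{1}{2 E} + E = E + \frac{1}{2 E}$)
$f{\left(l,z \right)} = \frac{3}{2}$ ($f{\left(l,z \right)} = \frac{3 \left(-1 + 0\right)^{2}}{2} = \frac{3 \left(-1\right)^{2}}{2} = \frac{3}{2} \cdot 1 = \frac{3}{2}$)
$G{\left(n \right)} = \frac{3}{2 n}$
$I{\left(-6 \right)} \left(G{\left(1 \right)} + 119\right) = \left(-6 + \frac{1}{2 \left(-6\right)}\right) \left(\frac{3}{2 \cdot 1} + 119\right) = \left(-6 + \frac{1}{2} \left(- \frac{1}{6}\right)\right) \left(\frac{3}{2} \cdot 1 + 119\right) = \left(-6 - \frac{1}{12}\right) \left(\frac{3}{2} + 119\right) = \left(- \frac{73}{12}\right) \frac{241}{2} = - \frac{17593}{24}$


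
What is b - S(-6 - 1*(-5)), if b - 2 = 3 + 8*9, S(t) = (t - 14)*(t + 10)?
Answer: 212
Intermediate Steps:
S(t) = (-14 + t)*(10 + t)
b = 77 (b = 2 + (3 + 8*9) = 2 + (3 + 72) = 2 + 75 = 77)
b - S(-6 - 1*(-5)) = 77 - (-140 + (-6 - 1*(-5))² - 4*(-6 - 1*(-5))) = 77 - (-140 + (-6 + 5)² - 4*(-6 + 5)) = 77 - (-140 + (-1)² - 4*(-1)) = 77 - (-140 + 1 + 4) = 77 - 1*(-135) = 77 + 135 = 212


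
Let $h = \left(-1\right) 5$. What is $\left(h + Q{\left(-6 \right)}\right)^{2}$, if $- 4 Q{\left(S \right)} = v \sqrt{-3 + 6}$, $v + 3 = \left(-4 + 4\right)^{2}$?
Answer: $\frac{427}{16} - \frac{15 \sqrt{3}}{2} \approx 13.697$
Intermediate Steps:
$v = -3$ ($v = -3 + \left(-4 + 4\right)^{2} = -3 + 0^{2} = -3 + 0 = -3$)
$Q{\left(S \right)} = \frac{3 \sqrt{3}}{4}$ ($Q{\left(S \right)} = - \frac{\left(-3\right) \sqrt{-3 + 6}}{4} = - \frac{\left(-3\right) \sqrt{3}}{4} = \frac{3 \sqrt{3}}{4}$)
$h = -5$
$\left(h + Q{\left(-6 \right)}\right)^{2} = \left(-5 + \frac{3 \sqrt{3}}{4}\right)^{2}$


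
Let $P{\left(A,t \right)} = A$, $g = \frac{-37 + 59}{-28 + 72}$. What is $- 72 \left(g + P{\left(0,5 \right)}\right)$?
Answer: $-36$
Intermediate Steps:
$g = \frac{1}{2}$ ($g = \frac{22}{44} = 22 \cdot \frac{1}{44} = \frac{1}{2} \approx 0.5$)
$- 72 \left(g + P{\left(0,5 \right)}\right) = - 72 \left(\frac{1}{2} + 0\right) = \left(-72\right) \frac{1}{2} = -36$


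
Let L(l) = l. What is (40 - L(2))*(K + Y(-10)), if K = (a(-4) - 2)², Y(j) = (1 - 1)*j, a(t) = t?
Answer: 1368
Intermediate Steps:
Y(j) = 0 (Y(j) = 0*j = 0)
K = 36 (K = (-4 - 2)² = (-6)² = 36)
(40 - L(2))*(K + Y(-10)) = (40 - 1*2)*(36 + 0) = (40 - 2)*36 = 38*36 = 1368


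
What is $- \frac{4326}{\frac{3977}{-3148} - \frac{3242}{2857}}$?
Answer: $\frac{38907334536}{21568105} \approx 1803.9$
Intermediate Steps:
$- \frac{4326}{\frac{3977}{-3148} - \frac{3242}{2857}} = - \frac{4326}{3977 \left(- \frac{1}{3148}\right) - \frac{3242}{2857}} = - \frac{4326}{- \frac{3977}{3148} - \frac{3242}{2857}} = - \frac{4326}{- \frac{21568105}{8993836}} = \left(-4326\right) \left(- \frac{8993836}{21568105}\right) = \frac{38907334536}{21568105}$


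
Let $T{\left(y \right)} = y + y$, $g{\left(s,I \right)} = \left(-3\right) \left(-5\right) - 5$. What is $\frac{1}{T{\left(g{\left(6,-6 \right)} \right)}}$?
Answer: $\frac{1}{20} \approx 0.05$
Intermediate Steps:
$g{\left(s,I \right)} = 10$ ($g{\left(s,I \right)} = 15 - 5 = 10$)
$T{\left(y \right)} = 2 y$
$\frac{1}{T{\left(g{\left(6,-6 \right)} \right)}} = \frac{1}{2 \cdot 10} = \frac{1}{20}$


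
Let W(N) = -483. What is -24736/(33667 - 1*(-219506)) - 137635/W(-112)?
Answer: 11611172789/40760853 ≈ 284.86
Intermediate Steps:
-24736/(33667 - 1*(-219506)) - 137635/W(-112) = -24736/(33667 - 1*(-219506)) - 137635/(-483) = -24736/(33667 + 219506) - 137635*(-1/483) = -24736/253173 + 137635/483 = 11611172789/40760853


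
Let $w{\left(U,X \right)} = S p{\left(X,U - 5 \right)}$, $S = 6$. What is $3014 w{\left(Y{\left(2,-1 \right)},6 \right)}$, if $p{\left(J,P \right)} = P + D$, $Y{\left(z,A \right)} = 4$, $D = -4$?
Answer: $-90420$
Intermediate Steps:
$p{\left(J,P \right)} = -4 + P$ ($p{\left(J,P \right)} = P - 4 = -4 + P$)
$w{\left(U,X \right)} = -54 + 6 U$ ($w{\left(U,X \right)} = 6 \left(-4 + \left(U - 5\right)\right) = 6 \left(-4 + \left(-5 + U\right)\right) = 6 \left(-9 + U\right) = -54 + 6 U$)
$3014 w{\left(Y{\left(2,-1 \right)},6 \right)} = 3014 \left(-54 + 6 \cdot 4\right) = 3014 \left(-54 + 24\right) = 3014 \left(-30\right) = -90420$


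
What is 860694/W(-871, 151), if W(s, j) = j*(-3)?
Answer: -286898/151 ≈ -1900.0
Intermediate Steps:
W(s, j) = -3*j
860694/W(-871, 151) = 860694/((-3*151)) = 860694/(-453) = 860694*(-1/453) = -286898/151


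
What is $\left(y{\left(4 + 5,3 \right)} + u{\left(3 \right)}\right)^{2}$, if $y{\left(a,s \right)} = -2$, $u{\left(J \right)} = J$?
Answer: $1$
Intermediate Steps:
$\left(y{\left(4 + 5,3 \right)} + u{\left(3 \right)}\right)^{2} = \left(-2 + 3\right)^{2} = 1^{2} = 1$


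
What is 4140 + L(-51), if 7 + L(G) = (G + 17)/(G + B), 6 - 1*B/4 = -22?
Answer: 252079/61 ≈ 4132.4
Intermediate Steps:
B = 112 (B = 24 - 4*(-22) = 24 + 88 = 112)
L(G) = -7 + (17 + G)/(112 + G) (L(G) = -7 + (G + 17)/(G + 112) = -7 + (17 + G)/(112 + G))
4140 + L(-51) = 4140 + (-767 - 6*(-51))/(112 - 51) = 4140 + (-767 + 306)/61 = 4140 + (1/61)*(-461) = 4140 - 461/61 = 252079/61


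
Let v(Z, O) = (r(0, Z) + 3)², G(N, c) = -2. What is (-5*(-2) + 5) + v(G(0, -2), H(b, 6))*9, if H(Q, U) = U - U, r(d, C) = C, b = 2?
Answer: 24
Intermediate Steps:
H(Q, U) = 0
v(Z, O) = (3 + Z)² (v(Z, O) = (Z + 3)² = (3 + Z)²)
(-5*(-2) + 5) + v(G(0, -2), H(b, 6))*9 = (-5*(-2) + 5) + (3 - 2)²*9 = (10 + 5) + 1²*9 = 15 + 1*9 = 15 + 9 = 24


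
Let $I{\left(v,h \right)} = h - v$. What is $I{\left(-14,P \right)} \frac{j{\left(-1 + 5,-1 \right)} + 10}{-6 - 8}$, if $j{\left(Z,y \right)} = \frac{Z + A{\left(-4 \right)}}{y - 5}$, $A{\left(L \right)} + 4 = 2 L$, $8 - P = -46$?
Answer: $- \frac{1156}{21} \approx -55.048$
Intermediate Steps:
$P = 54$ ($P = 8 - -46 = 8 + 46 = 54$)
$A{\left(L \right)} = -4 + 2 L$
$j{\left(Z,y \right)} = \frac{-12 + Z}{-5 + y}$ ($j{\left(Z,y \right)} = \frac{Z + \left(-4 + 2 \left(-4\right)\right)}{y - 5} = \frac{Z - 12}{-5 + y} = \frac{-12 + Z}{-5 + y}$)
$I{\left(-14,P \right)} \frac{j{\left(-1 + 5,-1 \right)} + 10}{-6 - 8} = \left(54 - -14\right) \frac{\frac{-12 + \left(-1 + 5\right)}{-5 - 1} + 10}{-6 - 8} = \left(54 + 14\right) \frac{\frac{-12 + 4}{-6} + 10}{-14} = 68 \left(\left(- \frac{1}{6}\right) \left(-8\right) + 10\right) \left(- \frac{1}{14}\right) = 68 \left(\frac{4}{3} + 10\right) \left(- \frac{1}{14}\right) = 68 \cdot \frac{34}{3} \left(- \frac{1}{14}\right) = 68 \left(- \frac{17}{21}\right) = - \frac{1156}{21}$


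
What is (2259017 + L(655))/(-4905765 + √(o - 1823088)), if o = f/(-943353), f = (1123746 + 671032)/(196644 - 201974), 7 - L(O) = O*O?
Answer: -22569869143554396180075/60504121852787305500796 - 5489997*I*√1280289015708884039494155/60504121852787305500796 ≈ -0.37303 - 0.00010267*I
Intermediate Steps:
L(O) = 7 - O² (L(O) = 7 - O*O = 7 - O²)
f = -897389/2665 (f = 1794778/(-5330) = 1794778*(-1/5330) = -897389/2665 ≈ -336.73)
o = 897389/2514035745 (o = -897389/2665/(-943353) = -897389/2665*(-1/943353) = 897389/2514035745 ≈ 0.00035695)
(2259017 + L(655))/(-4905765 + √(o - 1823088)) = (2259017 + (7 - 1*655²))/(-4905765 + √(897389/2514035745 - 1823088)) = (2259017 + (7 - 1*429025))/(-4905765 + √(-4583308397383171/2514035745)) = (2259017 + (7 - 429025))/(-4905765 + I*√1280289015708884039494155/838011915) = (2259017 - 429018)/(-4905765 + I*√1280289015708884039494155/838011915) = 1829999/(-4905765 + I*√1280289015708884039494155/838011915)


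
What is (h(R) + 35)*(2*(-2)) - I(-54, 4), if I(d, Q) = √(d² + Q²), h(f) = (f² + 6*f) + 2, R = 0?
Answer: -148 - 2*√733 ≈ -202.15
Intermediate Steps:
h(f) = 2 + f² + 6*f
I(d, Q) = √(Q² + d²)
(h(R) + 35)*(2*(-2)) - I(-54, 4) = ((2 + 0² + 6*0) + 35)*(2*(-2)) - √(4² + (-54)²) = ((2 + 0 + 0) + 35)*(-4) - √(16 + 2916) = (2 + 35)*(-4) - √2932 = 37*(-4) - 2*√733 = -148 - 2*√733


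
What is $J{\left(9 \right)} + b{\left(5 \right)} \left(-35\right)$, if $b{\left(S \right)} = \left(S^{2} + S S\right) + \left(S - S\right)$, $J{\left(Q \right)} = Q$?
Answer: $-1741$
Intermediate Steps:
$b{\left(S \right)} = 2 S^{2}$ ($b{\left(S \right)} = \left(S^{2} + S^{2}\right) + 0 = 2 S^{2} + 0 = 2 S^{2}$)
$J{\left(9 \right)} + b{\left(5 \right)} \left(-35\right) = 9 + 2 \cdot 5^{2} \left(-35\right) = 9 + 2 \cdot 25 \left(-35\right) = 9 + 50 \left(-35\right) = 9 - 1750 = -1741$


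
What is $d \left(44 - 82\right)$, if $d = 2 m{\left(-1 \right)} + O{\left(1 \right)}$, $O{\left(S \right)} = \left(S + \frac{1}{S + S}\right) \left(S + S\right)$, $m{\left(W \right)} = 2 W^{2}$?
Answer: $-266$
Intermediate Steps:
$O{\left(S \right)} = 2 S \left(S + \frac{1}{2 S}\right)$ ($O{\left(S \right)} = \left(S + \frac{1}{2 S}\right) 2 S = 2 S \left(S + \frac{1}{2 S}\right)$)
$d = 7$ ($d = 2 \cdot 2 \left(-1\right)^{2} + \left(1 + 2 \cdot 1^{2}\right) = 2 \cdot 2 \cdot 1 + \left(1 + 2 \cdot 1\right) = 2 \cdot 2 + \left(1 + 2\right) = 4 + 3 = 7$)
$d \left(44 - 82\right) = 7 \left(44 - 82\right) = 7 \left(-38\right) = -266$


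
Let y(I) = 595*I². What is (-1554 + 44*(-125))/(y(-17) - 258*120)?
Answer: -7054/140995 ≈ -0.050030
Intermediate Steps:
(-1554 + 44*(-125))/(y(-17) - 258*120) = (-1554 + 44*(-125))/(595*(-17)² - 258*120) = (-1554 - 5500)/(595*289 - 30960) = -7054/(171955 - 30960) = -7054/140995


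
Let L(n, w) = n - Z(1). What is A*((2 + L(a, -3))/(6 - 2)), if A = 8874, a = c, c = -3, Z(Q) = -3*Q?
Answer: 4437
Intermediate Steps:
a = -3
L(n, w) = 3 + n (L(n, w) = n - (-3) = n - 1*(-3) = n + 3 = 3 + n)
A*((2 + L(a, -3))/(6 - 2)) = 8874*((2 + (3 - 3))/(6 - 2)) = 8874*((2 + 0)/4) = 8874*(2*(¼)) = 8874*(½) = 4437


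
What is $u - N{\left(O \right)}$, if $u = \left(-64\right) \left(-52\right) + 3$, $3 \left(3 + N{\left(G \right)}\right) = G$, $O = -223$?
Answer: $\frac{10225}{3} \approx 3408.3$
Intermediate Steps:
$N{\left(G \right)} = -3 + \frac{G}{3}$
$u = 3331$ ($u = 3328 + 3 = 3331$)
$u - N{\left(O \right)} = 3331 - \left(-3 + \frac{1}{3} \left(-223\right)\right) = 3331 - \left(-3 - \frac{223}{3}\right) = 3331 - - \frac{232}{3} = 3331 + \frac{232}{3} = \frac{10225}{3}$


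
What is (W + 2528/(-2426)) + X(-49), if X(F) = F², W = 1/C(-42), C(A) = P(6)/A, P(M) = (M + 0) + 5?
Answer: 31971693/13343 ≈ 2396.1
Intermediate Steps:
P(M) = 5 + M (P(M) = M + 5 = 5 + M)
C(A) = 11/A (C(A) = (5 + 6)/A = 11/A)
W = -42/11 (W = 1/(11/(-42)) = 1/(11*(-1/42)) = 1/(-11/42) = -42/11 ≈ -3.8182)
(W + 2528/(-2426)) + X(-49) = (-42/11 + 2528/(-2426)) + (-49)² = (-42/11 + 2528*(-1/2426)) + 2401 = (-42/11 - 1264/1213) + 2401 = -64850/13343 + 2401 = 31971693/13343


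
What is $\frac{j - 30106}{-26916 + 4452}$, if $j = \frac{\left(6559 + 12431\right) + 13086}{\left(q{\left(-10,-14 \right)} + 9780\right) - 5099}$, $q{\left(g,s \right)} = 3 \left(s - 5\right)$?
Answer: $\frac{34794517}{25968384} \approx 1.3399$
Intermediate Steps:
$q{\left(g,s \right)} = -15 + 3 s$ ($q{\left(g,s \right)} = 3 \left(-5 + s\right) = -15 + 3 s$)
$j = \frac{8019}{1156}$ ($j = \frac{\left(6559 + 12431\right) + 13086}{\left(\left(-15 + 3 \left(-14\right)\right) + 9780\right) - 5099} = \frac{18990 + 13086}{\left(\left(-15 - 42\right) + 9780\right) - 5099} = \frac{32076}{\left(-57 + 9780\right) - 5099} = \frac{32076}{9723 - 5099} = \frac{32076}{4624} = 32076 \cdot \frac{1}{4624} = \frac{8019}{1156} \approx 6.9369$)
$\frac{j - 30106}{-26916 + 4452} = \frac{\frac{8019}{1156} - 30106}{-26916 + 4452} = - \frac{34794517}{1156 \left(-22464\right)} = \left(- \frac{34794517}{1156}\right) \left(- \frac{1}{22464}\right) = \frac{34794517}{25968384}$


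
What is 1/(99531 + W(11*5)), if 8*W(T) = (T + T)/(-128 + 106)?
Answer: 8/796243 ≈ 1.0047e-5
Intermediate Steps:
W(T) = -T/88 (W(T) = ((T + T)/(-128 + 106))/8 = ((2*T)/(-22))/8 = ((2*T)*(-1/22))/8 = (-T/11)/8 = -T/88)
1/(99531 + W(11*5)) = 1/(99531 - 5/8) = 1/(796243/8) = 8/796243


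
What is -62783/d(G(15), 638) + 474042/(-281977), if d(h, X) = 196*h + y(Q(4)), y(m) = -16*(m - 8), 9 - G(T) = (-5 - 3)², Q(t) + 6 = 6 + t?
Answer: 12623527919/3021665532 ≈ 4.1777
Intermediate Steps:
Q(t) = t (Q(t) = -6 + (6 + t) = t)
G(T) = -55 (G(T) = 9 - (-5 - 3)² = 9 - 1*(-8)² = 9 - 1*64 = 9 - 64 = -55)
y(m) = 128 - 16*m (y(m) = -16*(-8 + m) = 128 - 16*m)
d(h, X) = 64 + 196*h (d(h, X) = 196*h + (128 - 16*4) = 196*h + (128 - 64) = 196*h + 64 = 64 + 196*h)
-62783/d(G(15), 638) + 474042/(-281977) = -62783/(64 + 196*(-55)) + 474042/(-281977) = -62783/(64 - 10780) + 474042*(-1/281977) = -62783/(-10716) - 474042/281977 = -62783*(-1/10716) - 474042/281977 = 62783/10716 - 474042/281977 = 12623527919/3021665532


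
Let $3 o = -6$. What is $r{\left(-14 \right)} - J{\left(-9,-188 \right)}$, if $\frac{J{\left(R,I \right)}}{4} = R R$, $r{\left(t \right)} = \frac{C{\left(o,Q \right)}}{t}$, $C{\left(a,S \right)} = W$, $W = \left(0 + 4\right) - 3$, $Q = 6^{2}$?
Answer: $- \frac{4537}{14} \approx -324.07$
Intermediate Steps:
$o = -2$ ($o = \frac{1}{3} \left(-6\right) = -2$)
$Q = 36$
$W = 1$ ($W = 4 - 3 = 1$)
$C{\left(a,S \right)} = 1$
$r{\left(t \right)} = \frac{1}{t}$ ($r{\left(t \right)} = 1 \frac{1}{t} = \frac{1}{t}$)
$J{\left(R,I \right)} = 4 R^{2}$ ($J{\left(R,I \right)} = 4 R R = 4 R^{2}$)
$r{\left(-14 \right)} - J{\left(-9,-188 \right)} = \frac{1}{-14} - 4 \left(-9\right)^{2} = - \frac{1}{14} - 4 \cdot 81 = - \frac{1}{14} - 324 = - \frac{4537}{14}$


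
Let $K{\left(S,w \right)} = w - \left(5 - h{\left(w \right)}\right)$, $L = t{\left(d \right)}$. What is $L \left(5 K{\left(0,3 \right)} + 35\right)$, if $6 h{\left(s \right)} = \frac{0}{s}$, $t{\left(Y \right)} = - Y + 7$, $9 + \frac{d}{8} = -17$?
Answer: $5375$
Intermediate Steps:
$d = -208$ ($d = -72 + 8 \left(-17\right) = -72 - 136 = -208$)
$t{\left(Y \right)} = 7 - Y$
$L = 215$ ($L = 7 - -208 = 7 + 208 = 215$)
$h{\left(s \right)} = 0$ ($h{\left(s \right)} = \frac{0 \frac{1}{s}}{6} = \frac{1}{6} \cdot 0 = 0$)
$K{\left(S,w \right)} = -5 + w$ ($K{\left(S,w \right)} = w - \left(5 - 0\right) = w - \left(5 + 0\right) = w - 5 = -5 + w$)
$L \left(5 K{\left(0,3 \right)} + 35\right) = 215 \left(5 \left(-5 + 3\right) + 35\right) = 215 \left(5 \left(-2\right) + 35\right) = 215 \left(-10 + 35\right) = 215 \cdot 25 = 5375$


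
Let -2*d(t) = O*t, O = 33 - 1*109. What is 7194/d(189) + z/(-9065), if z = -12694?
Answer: 3723379/1550115 ≈ 2.4020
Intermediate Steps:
O = -76 (O = 33 - 109 = -76)
d(t) = 38*t (d(t) = -(-38)*t = 38*t)
7194/d(189) + z/(-9065) = 7194/((38*189)) - 12694/(-9065) = 7194/7182 - 12694*(-1/9065) = 7194*(1/7182) + 12694/9065 = 1199/1197 + 12694/9065 = 3723379/1550115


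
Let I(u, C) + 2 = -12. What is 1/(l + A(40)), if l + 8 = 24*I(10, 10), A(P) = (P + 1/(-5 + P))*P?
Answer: 7/8800 ≈ 0.00079545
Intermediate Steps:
I(u, C) = -14 (I(u, C) = -2 - 12 = -14)
A(P) = P*(P + 1/(-5 + P))
l = -344 (l = -8 + 24*(-14) = -8 - 336 = -344)
1/(l + A(40)) = 1/(-344 + 40*(1 + 40² - 5*40)/(-5 + 40)) = 1/(-344 + 40*(1 + 1600 - 200)/35) = 1/(-344 + 40*(1/35)*1401) = 1/(-344 + 11208/7) = 1/(8800/7) = 7/8800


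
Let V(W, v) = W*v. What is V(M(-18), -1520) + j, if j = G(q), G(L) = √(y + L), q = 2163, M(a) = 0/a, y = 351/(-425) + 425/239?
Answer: √893061462043/20315 ≈ 46.518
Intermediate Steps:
y = 96736/101575 (y = 351*(-1/425) + 425*(1/239) = -351/425 + 425/239 = 96736/101575 ≈ 0.95236)
M(a) = 0
G(L) = √(96736/101575 + L)
j = √893061462043/20315 (j = √(393038368 + 412699225*2163)/20315 = √(393038368 + 892668423675)/20315 = √893061462043/20315 ≈ 46.518)
V(M(-18), -1520) + j = 0*(-1520) + √893061462043/20315 = 0 + √893061462043/20315 = √893061462043/20315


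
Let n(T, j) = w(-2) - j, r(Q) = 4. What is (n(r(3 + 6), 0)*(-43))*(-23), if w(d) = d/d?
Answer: 989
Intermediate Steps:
w(d) = 1
n(T, j) = 1 - j
(n(r(3 + 6), 0)*(-43))*(-23) = ((1 - 1*0)*(-43))*(-23) = ((1 + 0)*(-43))*(-23) = (1*(-43))*(-23) = -43*(-23) = 989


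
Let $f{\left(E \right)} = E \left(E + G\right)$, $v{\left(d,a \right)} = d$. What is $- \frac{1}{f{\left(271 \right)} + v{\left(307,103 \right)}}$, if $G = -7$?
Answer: $- \frac{1}{71851} \approx -1.3918 \cdot 10^{-5}$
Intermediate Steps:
$f{\left(E \right)} = E \left(-7 + E\right)$ ($f{\left(E \right)} = E \left(E - 7\right) = E \left(-7 + E\right)$)
$- \frac{1}{f{\left(271 \right)} + v{\left(307,103 \right)}} = - \frac{1}{271 \left(-7 + 271\right) + 307} = - \frac{1}{271 \cdot 264 + 307} = - \frac{1}{71544 + 307} = - \frac{1}{71851}$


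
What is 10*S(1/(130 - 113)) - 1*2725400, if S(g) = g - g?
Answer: -2725400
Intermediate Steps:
S(g) = 0
10*S(1/(130 - 113)) - 1*2725400 = 10*0 - 1*2725400 = 0 - 2725400 = -2725400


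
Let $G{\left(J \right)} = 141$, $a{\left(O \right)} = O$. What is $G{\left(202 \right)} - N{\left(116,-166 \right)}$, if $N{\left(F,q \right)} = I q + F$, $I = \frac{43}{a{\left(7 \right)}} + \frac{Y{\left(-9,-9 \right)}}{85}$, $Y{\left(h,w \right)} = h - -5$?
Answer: $\frac{616957}{595} \approx 1036.9$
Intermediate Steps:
$Y{\left(h,w \right)} = 5 + h$ ($Y{\left(h,w \right)} = h + 5 = 5 + h$)
$I = \frac{3627}{595}$ ($I = \frac{43}{7} + \frac{5 - 9}{85} = 43 \cdot \frac{1}{7} - \frac{4}{85} = \frac{43}{7} - \frac{4}{85} = \frac{3627}{595} \approx 6.0958$)
$N{\left(F,q \right)} = F + \frac{3627 q}{595}$ ($N{\left(F,q \right)} = \frac{3627 q}{595} + F = F + \frac{3627 q}{595}$)
$G{\left(202 \right)} - N{\left(116,-166 \right)} = 141 - \left(116 + \frac{3627}{595} \left(-166\right)\right) = 141 - \left(116 - \frac{602082}{595}\right) = 141 - - \frac{533062}{595} = 141 + \frac{533062}{595} = \frac{616957}{595}$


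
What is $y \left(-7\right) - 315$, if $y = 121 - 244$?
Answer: $546$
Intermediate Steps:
$y = -123$
$y \left(-7\right) - 315 = \left(-123\right) \left(-7\right) - 315 = 861 - 315 = 546$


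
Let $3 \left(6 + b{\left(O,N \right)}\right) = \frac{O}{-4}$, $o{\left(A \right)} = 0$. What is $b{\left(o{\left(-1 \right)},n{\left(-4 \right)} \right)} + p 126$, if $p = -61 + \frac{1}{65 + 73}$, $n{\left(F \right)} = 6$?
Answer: $- \frac{176895}{23} \approx -7691.1$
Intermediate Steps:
$b{\left(O,N \right)} = -6 - \frac{O}{12}$ ($b{\left(O,N \right)} = -6 + \frac{O \frac{1}{-4}}{3} = -6 + \frac{O \left(- \frac{1}{4}\right)}{3} = -6 + \frac{\left(- \frac{1}{4}\right) O}{3} = -6 - \frac{O}{12}$)
$p = - \frac{8417}{138}$ ($p = -61 + \frac{1}{138} = - \frac{8417}{138} \approx -60.993$)
$b{\left(o{\left(-1 \right)},n{\left(-4 \right)} \right)} + p 126 = \left(-6 - 0\right) - \frac{176757}{23} = \left(-6 + 0\right) - \frac{176757}{23} = -6 - \frac{176757}{23} = - \frac{176895}{23}$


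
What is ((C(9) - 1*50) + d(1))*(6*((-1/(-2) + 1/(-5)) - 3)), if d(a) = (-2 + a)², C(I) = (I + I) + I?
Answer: 1782/5 ≈ 356.40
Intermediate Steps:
C(I) = 3*I (C(I) = 2*I + I = 3*I)
((C(9) - 1*50) + d(1))*(6*((-1/(-2) + 1/(-5)) - 3)) = ((3*9 - 1*50) + (-2 + 1)²)*(6*((-1/(-2) + 1/(-5)) - 3)) = ((27 - 50) + (-1)²)*(6*((-1*(-½) + 1*(-⅕)) - 3)) = (-23 + 1)*(6*((½ - ⅕) - 3)) = -132*(3/10 - 3) = -132*(-27)/10 = -22*(-81/5) = 1782/5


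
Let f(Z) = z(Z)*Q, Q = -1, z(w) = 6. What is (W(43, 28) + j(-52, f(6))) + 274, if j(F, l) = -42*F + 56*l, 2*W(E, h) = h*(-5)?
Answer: 2052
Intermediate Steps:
W(E, h) = -5*h/2 (W(E, h) = (h*(-5))/2 = (-5*h)/2 = -5*h/2)
f(Z) = -6 (f(Z) = 6*(-1) = -6)
(W(43, 28) + j(-52, f(6))) + 274 = (-5/2*28 + (-42*(-52) + 56*(-6))) + 274 = (-70 + (2184 - 336)) + 274 = (-70 + 1848) + 274 = 1778 + 274 = 2052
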